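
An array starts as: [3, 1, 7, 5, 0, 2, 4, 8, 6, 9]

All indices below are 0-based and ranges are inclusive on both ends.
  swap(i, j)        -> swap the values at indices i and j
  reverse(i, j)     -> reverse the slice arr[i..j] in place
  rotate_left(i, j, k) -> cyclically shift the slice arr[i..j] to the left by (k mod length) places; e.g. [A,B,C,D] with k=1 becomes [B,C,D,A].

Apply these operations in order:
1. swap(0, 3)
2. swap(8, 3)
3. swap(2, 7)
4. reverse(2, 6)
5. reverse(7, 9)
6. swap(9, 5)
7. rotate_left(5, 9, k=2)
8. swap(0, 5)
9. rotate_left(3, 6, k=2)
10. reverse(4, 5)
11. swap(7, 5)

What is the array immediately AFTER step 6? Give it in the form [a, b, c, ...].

After 1 (swap(0, 3)): [5, 1, 7, 3, 0, 2, 4, 8, 6, 9]
After 2 (swap(8, 3)): [5, 1, 7, 6, 0, 2, 4, 8, 3, 9]
After 3 (swap(2, 7)): [5, 1, 8, 6, 0, 2, 4, 7, 3, 9]
After 4 (reverse(2, 6)): [5, 1, 4, 2, 0, 6, 8, 7, 3, 9]
After 5 (reverse(7, 9)): [5, 1, 4, 2, 0, 6, 8, 9, 3, 7]
After 6 (swap(9, 5)): [5, 1, 4, 2, 0, 7, 8, 9, 3, 6]

Answer: [5, 1, 4, 2, 0, 7, 8, 9, 3, 6]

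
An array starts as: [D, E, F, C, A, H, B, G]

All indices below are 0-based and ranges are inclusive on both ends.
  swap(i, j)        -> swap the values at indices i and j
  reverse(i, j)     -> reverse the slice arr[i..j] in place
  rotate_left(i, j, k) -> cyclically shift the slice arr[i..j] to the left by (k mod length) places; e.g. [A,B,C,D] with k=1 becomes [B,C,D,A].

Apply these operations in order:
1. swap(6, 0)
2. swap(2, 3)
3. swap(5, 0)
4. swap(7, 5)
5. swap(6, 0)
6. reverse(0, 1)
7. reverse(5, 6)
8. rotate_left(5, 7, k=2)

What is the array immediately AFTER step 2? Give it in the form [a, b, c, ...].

Answer: [B, E, C, F, A, H, D, G]

Derivation:
After 1 (swap(6, 0)): [B, E, F, C, A, H, D, G]
After 2 (swap(2, 3)): [B, E, C, F, A, H, D, G]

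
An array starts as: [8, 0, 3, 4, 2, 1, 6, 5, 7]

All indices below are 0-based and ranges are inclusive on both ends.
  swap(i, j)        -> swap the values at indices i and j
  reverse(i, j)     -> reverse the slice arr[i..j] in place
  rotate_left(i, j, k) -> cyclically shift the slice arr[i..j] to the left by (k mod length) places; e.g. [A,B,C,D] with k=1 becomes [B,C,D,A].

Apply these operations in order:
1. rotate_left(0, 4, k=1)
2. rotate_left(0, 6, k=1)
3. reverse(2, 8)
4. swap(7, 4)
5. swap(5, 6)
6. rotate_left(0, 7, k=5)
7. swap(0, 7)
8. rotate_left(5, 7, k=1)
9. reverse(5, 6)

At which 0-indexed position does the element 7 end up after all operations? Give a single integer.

After 1 (rotate_left(0, 4, k=1)): [0, 3, 4, 2, 8, 1, 6, 5, 7]
After 2 (rotate_left(0, 6, k=1)): [3, 4, 2, 8, 1, 6, 0, 5, 7]
After 3 (reverse(2, 8)): [3, 4, 7, 5, 0, 6, 1, 8, 2]
After 4 (swap(7, 4)): [3, 4, 7, 5, 8, 6, 1, 0, 2]
After 5 (swap(5, 6)): [3, 4, 7, 5, 8, 1, 6, 0, 2]
After 6 (rotate_left(0, 7, k=5)): [1, 6, 0, 3, 4, 7, 5, 8, 2]
After 7 (swap(0, 7)): [8, 6, 0, 3, 4, 7, 5, 1, 2]
After 8 (rotate_left(5, 7, k=1)): [8, 6, 0, 3, 4, 5, 1, 7, 2]
After 9 (reverse(5, 6)): [8, 6, 0, 3, 4, 1, 5, 7, 2]

Answer: 7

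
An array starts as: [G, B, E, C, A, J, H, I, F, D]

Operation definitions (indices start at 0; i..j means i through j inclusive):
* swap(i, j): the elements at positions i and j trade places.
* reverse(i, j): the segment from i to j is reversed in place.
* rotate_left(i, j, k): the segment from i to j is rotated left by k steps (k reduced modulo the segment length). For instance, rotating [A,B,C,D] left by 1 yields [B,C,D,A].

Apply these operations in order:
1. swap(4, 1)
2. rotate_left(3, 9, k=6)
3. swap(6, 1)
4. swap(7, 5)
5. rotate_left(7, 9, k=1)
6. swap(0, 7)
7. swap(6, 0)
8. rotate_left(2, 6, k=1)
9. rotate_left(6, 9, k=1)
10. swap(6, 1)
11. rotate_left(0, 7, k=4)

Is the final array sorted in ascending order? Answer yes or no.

Answer: no

Derivation:
After 1 (swap(4, 1)): [G, A, E, C, B, J, H, I, F, D]
After 2 (rotate_left(3, 9, k=6)): [G, A, E, D, C, B, J, H, I, F]
After 3 (swap(6, 1)): [G, J, E, D, C, B, A, H, I, F]
After 4 (swap(7, 5)): [G, J, E, D, C, H, A, B, I, F]
After 5 (rotate_left(7, 9, k=1)): [G, J, E, D, C, H, A, I, F, B]
After 6 (swap(0, 7)): [I, J, E, D, C, H, A, G, F, B]
After 7 (swap(6, 0)): [A, J, E, D, C, H, I, G, F, B]
After 8 (rotate_left(2, 6, k=1)): [A, J, D, C, H, I, E, G, F, B]
After 9 (rotate_left(6, 9, k=1)): [A, J, D, C, H, I, G, F, B, E]
After 10 (swap(6, 1)): [A, G, D, C, H, I, J, F, B, E]
After 11 (rotate_left(0, 7, k=4)): [H, I, J, F, A, G, D, C, B, E]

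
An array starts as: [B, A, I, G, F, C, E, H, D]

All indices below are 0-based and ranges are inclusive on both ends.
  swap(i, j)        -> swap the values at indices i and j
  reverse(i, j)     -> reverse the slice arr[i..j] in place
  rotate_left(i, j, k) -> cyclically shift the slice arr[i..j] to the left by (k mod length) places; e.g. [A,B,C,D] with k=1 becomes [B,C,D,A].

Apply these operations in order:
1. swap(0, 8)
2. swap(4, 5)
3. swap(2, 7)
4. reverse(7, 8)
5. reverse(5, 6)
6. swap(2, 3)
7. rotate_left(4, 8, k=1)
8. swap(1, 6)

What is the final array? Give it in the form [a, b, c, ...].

Answer: [D, B, G, H, E, F, A, I, C]

Derivation:
After 1 (swap(0, 8)): [D, A, I, G, F, C, E, H, B]
After 2 (swap(4, 5)): [D, A, I, G, C, F, E, H, B]
After 3 (swap(2, 7)): [D, A, H, G, C, F, E, I, B]
After 4 (reverse(7, 8)): [D, A, H, G, C, F, E, B, I]
After 5 (reverse(5, 6)): [D, A, H, G, C, E, F, B, I]
After 6 (swap(2, 3)): [D, A, G, H, C, E, F, B, I]
After 7 (rotate_left(4, 8, k=1)): [D, A, G, H, E, F, B, I, C]
After 8 (swap(1, 6)): [D, B, G, H, E, F, A, I, C]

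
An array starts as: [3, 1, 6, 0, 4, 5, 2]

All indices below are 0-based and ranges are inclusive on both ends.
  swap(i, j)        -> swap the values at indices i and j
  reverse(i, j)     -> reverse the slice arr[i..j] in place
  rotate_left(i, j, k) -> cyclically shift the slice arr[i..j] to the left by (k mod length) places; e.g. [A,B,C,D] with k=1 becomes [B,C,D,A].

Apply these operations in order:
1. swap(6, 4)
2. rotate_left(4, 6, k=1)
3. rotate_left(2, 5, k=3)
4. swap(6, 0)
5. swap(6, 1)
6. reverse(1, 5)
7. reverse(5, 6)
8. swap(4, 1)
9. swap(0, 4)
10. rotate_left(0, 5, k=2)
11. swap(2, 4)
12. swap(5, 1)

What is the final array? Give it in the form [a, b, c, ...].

Answer: [0, 4, 5, 1, 2, 6, 3]

Derivation:
After 1 (swap(6, 4)): [3, 1, 6, 0, 2, 5, 4]
After 2 (rotate_left(4, 6, k=1)): [3, 1, 6, 0, 5, 4, 2]
After 3 (rotate_left(2, 5, k=3)): [3, 1, 4, 6, 0, 5, 2]
After 4 (swap(6, 0)): [2, 1, 4, 6, 0, 5, 3]
After 5 (swap(6, 1)): [2, 3, 4, 6, 0, 5, 1]
After 6 (reverse(1, 5)): [2, 5, 0, 6, 4, 3, 1]
After 7 (reverse(5, 6)): [2, 5, 0, 6, 4, 1, 3]
After 8 (swap(4, 1)): [2, 4, 0, 6, 5, 1, 3]
After 9 (swap(0, 4)): [5, 4, 0, 6, 2, 1, 3]
After 10 (rotate_left(0, 5, k=2)): [0, 6, 2, 1, 5, 4, 3]
After 11 (swap(2, 4)): [0, 6, 5, 1, 2, 4, 3]
After 12 (swap(5, 1)): [0, 4, 5, 1, 2, 6, 3]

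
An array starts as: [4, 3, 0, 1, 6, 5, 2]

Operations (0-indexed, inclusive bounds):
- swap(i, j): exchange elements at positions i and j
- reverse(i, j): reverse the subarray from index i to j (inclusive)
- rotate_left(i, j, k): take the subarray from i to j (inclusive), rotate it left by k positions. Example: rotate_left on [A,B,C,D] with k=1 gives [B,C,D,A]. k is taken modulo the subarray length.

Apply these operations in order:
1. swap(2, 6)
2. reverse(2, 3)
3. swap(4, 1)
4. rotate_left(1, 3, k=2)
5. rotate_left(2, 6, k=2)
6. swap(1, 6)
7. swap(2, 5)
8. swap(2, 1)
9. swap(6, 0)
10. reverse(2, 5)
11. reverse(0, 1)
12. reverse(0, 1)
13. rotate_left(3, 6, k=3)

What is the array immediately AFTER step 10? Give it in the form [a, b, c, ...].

After 1 (swap(2, 6)): [4, 3, 2, 1, 6, 5, 0]
After 2 (reverse(2, 3)): [4, 3, 1, 2, 6, 5, 0]
After 3 (swap(4, 1)): [4, 6, 1, 2, 3, 5, 0]
After 4 (rotate_left(1, 3, k=2)): [4, 2, 6, 1, 3, 5, 0]
After 5 (rotate_left(2, 6, k=2)): [4, 2, 3, 5, 0, 6, 1]
After 6 (swap(1, 6)): [4, 1, 3, 5, 0, 6, 2]
After 7 (swap(2, 5)): [4, 1, 6, 5, 0, 3, 2]
After 8 (swap(2, 1)): [4, 6, 1, 5, 0, 3, 2]
After 9 (swap(6, 0)): [2, 6, 1, 5, 0, 3, 4]
After 10 (reverse(2, 5)): [2, 6, 3, 0, 5, 1, 4]

Answer: [2, 6, 3, 0, 5, 1, 4]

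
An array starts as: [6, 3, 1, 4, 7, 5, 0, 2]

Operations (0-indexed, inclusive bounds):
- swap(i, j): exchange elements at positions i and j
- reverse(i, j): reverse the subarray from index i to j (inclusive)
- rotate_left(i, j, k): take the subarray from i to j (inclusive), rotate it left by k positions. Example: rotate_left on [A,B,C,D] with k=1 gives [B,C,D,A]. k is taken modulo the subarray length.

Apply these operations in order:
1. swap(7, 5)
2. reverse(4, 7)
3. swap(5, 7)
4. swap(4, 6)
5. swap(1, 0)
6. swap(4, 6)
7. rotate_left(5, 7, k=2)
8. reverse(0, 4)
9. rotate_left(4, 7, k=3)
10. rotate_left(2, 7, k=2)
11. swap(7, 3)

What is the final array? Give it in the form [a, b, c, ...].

Answer: [5, 4, 2, 6, 0, 7, 1, 3]

Derivation:
After 1 (swap(7, 5)): [6, 3, 1, 4, 7, 2, 0, 5]
After 2 (reverse(4, 7)): [6, 3, 1, 4, 5, 0, 2, 7]
After 3 (swap(5, 7)): [6, 3, 1, 4, 5, 7, 2, 0]
After 4 (swap(4, 6)): [6, 3, 1, 4, 2, 7, 5, 0]
After 5 (swap(1, 0)): [3, 6, 1, 4, 2, 7, 5, 0]
After 6 (swap(4, 6)): [3, 6, 1, 4, 5, 7, 2, 0]
After 7 (rotate_left(5, 7, k=2)): [3, 6, 1, 4, 5, 0, 7, 2]
After 8 (reverse(0, 4)): [5, 4, 1, 6, 3, 0, 7, 2]
After 9 (rotate_left(4, 7, k=3)): [5, 4, 1, 6, 2, 3, 0, 7]
After 10 (rotate_left(2, 7, k=2)): [5, 4, 2, 3, 0, 7, 1, 6]
After 11 (swap(7, 3)): [5, 4, 2, 6, 0, 7, 1, 3]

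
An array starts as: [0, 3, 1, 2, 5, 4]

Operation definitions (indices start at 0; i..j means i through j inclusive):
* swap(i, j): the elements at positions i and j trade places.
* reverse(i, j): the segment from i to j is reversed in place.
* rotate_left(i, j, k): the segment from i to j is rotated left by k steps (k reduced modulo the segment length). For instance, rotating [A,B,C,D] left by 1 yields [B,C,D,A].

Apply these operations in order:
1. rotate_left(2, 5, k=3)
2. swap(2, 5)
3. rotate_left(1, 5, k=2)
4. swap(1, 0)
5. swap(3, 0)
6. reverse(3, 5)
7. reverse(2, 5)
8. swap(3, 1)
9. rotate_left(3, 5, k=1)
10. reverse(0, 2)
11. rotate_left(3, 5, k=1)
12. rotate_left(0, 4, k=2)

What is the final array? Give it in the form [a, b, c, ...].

After 1 (rotate_left(2, 5, k=3)): [0, 3, 4, 1, 2, 5]
After 2 (swap(2, 5)): [0, 3, 5, 1, 2, 4]
After 3 (rotate_left(1, 5, k=2)): [0, 1, 2, 4, 3, 5]
After 4 (swap(1, 0)): [1, 0, 2, 4, 3, 5]
After 5 (swap(3, 0)): [4, 0, 2, 1, 3, 5]
After 6 (reverse(3, 5)): [4, 0, 2, 5, 3, 1]
After 7 (reverse(2, 5)): [4, 0, 1, 3, 5, 2]
After 8 (swap(3, 1)): [4, 3, 1, 0, 5, 2]
After 9 (rotate_left(3, 5, k=1)): [4, 3, 1, 5, 2, 0]
After 10 (reverse(0, 2)): [1, 3, 4, 5, 2, 0]
After 11 (rotate_left(3, 5, k=1)): [1, 3, 4, 2, 0, 5]
After 12 (rotate_left(0, 4, k=2)): [4, 2, 0, 1, 3, 5]

Answer: [4, 2, 0, 1, 3, 5]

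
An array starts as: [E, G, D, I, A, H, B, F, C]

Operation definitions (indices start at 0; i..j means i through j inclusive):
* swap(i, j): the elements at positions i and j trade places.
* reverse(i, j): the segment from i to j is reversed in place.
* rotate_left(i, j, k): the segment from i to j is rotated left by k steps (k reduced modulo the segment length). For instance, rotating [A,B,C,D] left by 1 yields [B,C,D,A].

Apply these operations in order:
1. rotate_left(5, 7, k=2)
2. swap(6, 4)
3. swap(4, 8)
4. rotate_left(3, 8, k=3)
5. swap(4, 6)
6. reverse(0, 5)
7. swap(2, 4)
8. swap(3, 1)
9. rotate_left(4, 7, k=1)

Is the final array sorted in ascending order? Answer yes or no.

After 1 (rotate_left(5, 7, k=2)): [E, G, D, I, A, F, H, B, C]
After 2 (swap(6, 4)): [E, G, D, I, H, F, A, B, C]
After 3 (swap(4, 8)): [E, G, D, I, C, F, A, B, H]
After 4 (rotate_left(3, 8, k=3)): [E, G, D, A, B, H, I, C, F]
After 5 (swap(4, 6)): [E, G, D, A, I, H, B, C, F]
After 6 (reverse(0, 5)): [H, I, A, D, G, E, B, C, F]
After 7 (swap(2, 4)): [H, I, G, D, A, E, B, C, F]
After 8 (swap(3, 1)): [H, D, G, I, A, E, B, C, F]
After 9 (rotate_left(4, 7, k=1)): [H, D, G, I, E, B, C, A, F]

Answer: no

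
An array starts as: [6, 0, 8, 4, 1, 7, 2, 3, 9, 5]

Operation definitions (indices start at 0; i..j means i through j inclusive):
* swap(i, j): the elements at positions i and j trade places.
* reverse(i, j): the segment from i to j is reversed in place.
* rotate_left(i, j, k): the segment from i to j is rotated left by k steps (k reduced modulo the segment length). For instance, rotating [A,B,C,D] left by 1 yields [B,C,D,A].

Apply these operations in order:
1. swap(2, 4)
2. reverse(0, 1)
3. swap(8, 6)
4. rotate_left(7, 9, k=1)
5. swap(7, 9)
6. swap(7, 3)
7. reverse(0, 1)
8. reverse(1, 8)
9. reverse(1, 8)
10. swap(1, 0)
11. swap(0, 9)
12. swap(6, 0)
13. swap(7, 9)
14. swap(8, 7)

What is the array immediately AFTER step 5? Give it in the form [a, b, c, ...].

Answer: [0, 6, 1, 4, 8, 7, 9, 3, 5, 2]

Derivation:
After 1 (swap(2, 4)): [6, 0, 1, 4, 8, 7, 2, 3, 9, 5]
After 2 (reverse(0, 1)): [0, 6, 1, 4, 8, 7, 2, 3, 9, 5]
After 3 (swap(8, 6)): [0, 6, 1, 4, 8, 7, 9, 3, 2, 5]
After 4 (rotate_left(7, 9, k=1)): [0, 6, 1, 4, 8, 7, 9, 2, 5, 3]
After 5 (swap(7, 9)): [0, 6, 1, 4, 8, 7, 9, 3, 5, 2]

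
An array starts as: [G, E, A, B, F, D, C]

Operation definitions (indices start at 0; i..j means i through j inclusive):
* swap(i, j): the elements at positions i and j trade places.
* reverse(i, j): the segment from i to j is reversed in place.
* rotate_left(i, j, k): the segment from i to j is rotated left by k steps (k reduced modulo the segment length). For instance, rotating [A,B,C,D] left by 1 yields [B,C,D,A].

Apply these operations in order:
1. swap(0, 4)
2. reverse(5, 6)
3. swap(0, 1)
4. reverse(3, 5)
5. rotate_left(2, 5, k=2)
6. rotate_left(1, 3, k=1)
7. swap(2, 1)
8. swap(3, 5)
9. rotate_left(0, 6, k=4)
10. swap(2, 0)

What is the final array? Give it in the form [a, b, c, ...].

After 1 (swap(0, 4)): [F, E, A, B, G, D, C]
After 2 (reverse(5, 6)): [F, E, A, B, G, C, D]
After 3 (swap(0, 1)): [E, F, A, B, G, C, D]
After 4 (reverse(3, 5)): [E, F, A, C, G, B, D]
After 5 (rotate_left(2, 5, k=2)): [E, F, G, B, A, C, D]
After 6 (rotate_left(1, 3, k=1)): [E, G, B, F, A, C, D]
After 7 (swap(2, 1)): [E, B, G, F, A, C, D]
After 8 (swap(3, 5)): [E, B, G, C, A, F, D]
After 9 (rotate_left(0, 6, k=4)): [A, F, D, E, B, G, C]
After 10 (swap(2, 0)): [D, F, A, E, B, G, C]

Answer: [D, F, A, E, B, G, C]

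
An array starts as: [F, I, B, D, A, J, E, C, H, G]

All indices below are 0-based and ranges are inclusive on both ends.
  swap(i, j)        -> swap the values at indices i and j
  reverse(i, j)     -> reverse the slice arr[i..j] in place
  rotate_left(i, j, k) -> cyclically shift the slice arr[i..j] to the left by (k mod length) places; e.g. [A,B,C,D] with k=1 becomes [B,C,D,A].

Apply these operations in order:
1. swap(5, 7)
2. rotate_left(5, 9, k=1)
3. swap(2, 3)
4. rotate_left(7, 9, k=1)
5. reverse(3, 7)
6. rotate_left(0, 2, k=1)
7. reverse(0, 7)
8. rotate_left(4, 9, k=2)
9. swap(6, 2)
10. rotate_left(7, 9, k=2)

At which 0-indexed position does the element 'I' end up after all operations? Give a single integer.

Answer: 5

Derivation:
After 1 (swap(5, 7)): [F, I, B, D, A, C, E, J, H, G]
After 2 (rotate_left(5, 9, k=1)): [F, I, B, D, A, E, J, H, G, C]
After 3 (swap(2, 3)): [F, I, D, B, A, E, J, H, G, C]
After 4 (rotate_left(7, 9, k=1)): [F, I, D, B, A, E, J, G, C, H]
After 5 (reverse(3, 7)): [F, I, D, G, J, E, A, B, C, H]
After 6 (rotate_left(0, 2, k=1)): [I, D, F, G, J, E, A, B, C, H]
After 7 (reverse(0, 7)): [B, A, E, J, G, F, D, I, C, H]
After 8 (rotate_left(4, 9, k=2)): [B, A, E, J, D, I, C, H, G, F]
After 9 (swap(6, 2)): [B, A, C, J, D, I, E, H, G, F]
After 10 (rotate_left(7, 9, k=2)): [B, A, C, J, D, I, E, F, H, G]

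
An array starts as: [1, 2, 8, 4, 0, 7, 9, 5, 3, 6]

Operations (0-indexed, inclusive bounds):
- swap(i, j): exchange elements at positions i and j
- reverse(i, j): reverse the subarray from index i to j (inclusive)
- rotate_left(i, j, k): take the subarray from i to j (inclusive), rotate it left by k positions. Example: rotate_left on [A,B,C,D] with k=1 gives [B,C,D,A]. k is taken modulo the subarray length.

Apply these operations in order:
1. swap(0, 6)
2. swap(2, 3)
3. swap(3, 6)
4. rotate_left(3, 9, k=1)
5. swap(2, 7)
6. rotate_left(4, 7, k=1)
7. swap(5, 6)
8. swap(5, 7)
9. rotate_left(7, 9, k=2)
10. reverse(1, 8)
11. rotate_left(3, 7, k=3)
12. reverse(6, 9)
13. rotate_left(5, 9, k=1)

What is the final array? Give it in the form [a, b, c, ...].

Answer: [9, 4, 1, 0, 3, 6, 2, 8, 7, 5]

Derivation:
After 1 (swap(0, 6)): [9, 2, 8, 4, 0, 7, 1, 5, 3, 6]
After 2 (swap(2, 3)): [9, 2, 4, 8, 0, 7, 1, 5, 3, 6]
After 3 (swap(3, 6)): [9, 2, 4, 1, 0, 7, 8, 5, 3, 6]
After 4 (rotate_left(3, 9, k=1)): [9, 2, 4, 0, 7, 8, 5, 3, 6, 1]
After 5 (swap(2, 7)): [9, 2, 3, 0, 7, 8, 5, 4, 6, 1]
After 6 (rotate_left(4, 7, k=1)): [9, 2, 3, 0, 8, 5, 4, 7, 6, 1]
After 7 (swap(5, 6)): [9, 2, 3, 0, 8, 4, 5, 7, 6, 1]
After 8 (swap(5, 7)): [9, 2, 3, 0, 8, 7, 5, 4, 6, 1]
After 9 (rotate_left(7, 9, k=2)): [9, 2, 3, 0, 8, 7, 5, 1, 4, 6]
After 10 (reverse(1, 8)): [9, 4, 1, 5, 7, 8, 0, 3, 2, 6]
After 11 (rotate_left(3, 7, k=3)): [9, 4, 1, 0, 3, 5, 7, 8, 2, 6]
After 12 (reverse(6, 9)): [9, 4, 1, 0, 3, 5, 6, 2, 8, 7]
After 13 (rotate_left(5, 9, k=1)): [9, 4, 1, 0, 3, 6, 2, 8, 7, 5]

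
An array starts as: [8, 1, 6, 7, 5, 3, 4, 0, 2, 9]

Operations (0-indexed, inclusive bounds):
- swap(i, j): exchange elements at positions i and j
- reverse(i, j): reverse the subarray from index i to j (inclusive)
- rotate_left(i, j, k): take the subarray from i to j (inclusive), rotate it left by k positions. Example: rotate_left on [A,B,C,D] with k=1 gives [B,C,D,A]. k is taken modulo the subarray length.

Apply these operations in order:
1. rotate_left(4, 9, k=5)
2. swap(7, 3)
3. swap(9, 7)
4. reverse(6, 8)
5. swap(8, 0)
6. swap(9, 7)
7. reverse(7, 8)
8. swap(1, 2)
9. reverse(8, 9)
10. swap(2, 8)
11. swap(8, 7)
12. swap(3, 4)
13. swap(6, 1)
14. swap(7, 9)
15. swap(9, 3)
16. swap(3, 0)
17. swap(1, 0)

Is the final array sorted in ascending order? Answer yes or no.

After 1 (rotate_left(4, 9, k=5)): [8, 1, 6, 7, 9, 5, 3, 4, 0, 2]
After 2 (swap(7, 3)): [8, 1, 6, 4, 9, 5, 3, 7, 0, 2]
After 3 (swap(9, 7)): [8, 1, 6, 4, 9, 5, 3, 2, 0, 7]
After 4 (reverse(6, 8)): [8, 1, 6, 4, 9, 5, 0, 2, 3, 7]
After 5 (swap(8, 0)): [3, 1, 6, 4, 9, 5, 0, 2, 8, 7]
After 6 (swap(9, 7)): [3, 1, 6, 4, 9, 5, 0, 7, 8, 2]
After 7 (reverse(7, 8)): [3, 1, 6, 4, 9, 5, 0, 8, 7, 2]
After 8 (swap(1, 2)): [3, 6, 1, 4, 9, 5, 0, 8, 7, 2]
After 9 (reverse(8, 9)): [3, 6, 1, 4, 9, 5, 0, 8, 2, 7]
After 10 (swap(2, 8)): [3, 6, 2, 4, 9, 5, 0, 8, 1, 7]
After 11 (swap(8, 7)): [3, 6, 2, 4, 9, 5, 0, 1, 8, 7]
After 12 (swap(3, 4)): [3, 6, 2, 9, 4, 5, 0, 1, 8, 7]
After 13 (swap(6, 1)): [3, 0, 2, 9, 4, 5, 6, 1, 8, 7]
After 14 (swap(7, 9)): [3, 0, 2, 9, 4, 5, 6, 7, 8, 1]
After 15 (swap(9, 3)): [3, 0, 2, 1, 4, 5, 6, 7, 8, 9]
After 16 (swap(3, 0)): [1, 0, 2, 3, 4, 5, 6, 7, 8, 9]
After 17 (swap(1, 0)): [0, 1, 2, 3, 4, 5, 6, 7, 8, 9]

Answer: yes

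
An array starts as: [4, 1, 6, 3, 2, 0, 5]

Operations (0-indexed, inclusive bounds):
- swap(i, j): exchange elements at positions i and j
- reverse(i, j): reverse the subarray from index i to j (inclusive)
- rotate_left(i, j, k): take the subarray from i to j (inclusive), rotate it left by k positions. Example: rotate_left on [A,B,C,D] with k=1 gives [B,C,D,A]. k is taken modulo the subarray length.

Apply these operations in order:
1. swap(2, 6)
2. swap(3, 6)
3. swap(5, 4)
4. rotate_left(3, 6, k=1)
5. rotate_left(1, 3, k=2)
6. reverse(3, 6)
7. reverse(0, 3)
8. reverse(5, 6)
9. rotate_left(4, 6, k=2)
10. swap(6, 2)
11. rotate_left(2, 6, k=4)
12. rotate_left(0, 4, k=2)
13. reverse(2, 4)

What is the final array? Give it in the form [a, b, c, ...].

Answer: [0, 5, 1, 6, 4, 2, 3]

Derivation:
After 1 (swap(2, 6)): [4, 1, 5, 3, 2, 0, 6]
After 2 (swap(3, 6)): [4, 1, 5, 6, 2, 0, 3]
After 3 (swap(5, 4)): [4, 1, 5, 6, 0, 2, 3]
After 4 (rotate_left(3, 6, k=1)): [4, 1, 5, 0, 2, 3, 6]
After 5 (rotate_left(1, 3, k=2)): [4, 0, 1, 5, 2, 3, 6]
After 6 (reverse(3, 6)): [4, 0, 1, 6, 3, 2, 5]
After 7 (reverse(0, 3)): [6, 1, 0, 4, 3, 2, 5]
After 8 (reverse(5, 6)): [6, 1, 0, 4, 3, 5, 2]
After 9 (rotate_left(4, 6, k=2)): [6, 1, 0, 4, 2, 3, 5]
After 10 (swap(6, 2)): [6, 1, 5, 4, 2, 3, 0]
After 11 (rotate_left(2, 6, k=4)): [6, 1, 0, 5, 4, 2, 3]
After 12 (rotate_left(0, 4, k=2)): [0, 5, 4, 6, 1, 2, 3]
After 13 (reverse(2, 4)): [0, 5, 1, 6, 4, 2, 3]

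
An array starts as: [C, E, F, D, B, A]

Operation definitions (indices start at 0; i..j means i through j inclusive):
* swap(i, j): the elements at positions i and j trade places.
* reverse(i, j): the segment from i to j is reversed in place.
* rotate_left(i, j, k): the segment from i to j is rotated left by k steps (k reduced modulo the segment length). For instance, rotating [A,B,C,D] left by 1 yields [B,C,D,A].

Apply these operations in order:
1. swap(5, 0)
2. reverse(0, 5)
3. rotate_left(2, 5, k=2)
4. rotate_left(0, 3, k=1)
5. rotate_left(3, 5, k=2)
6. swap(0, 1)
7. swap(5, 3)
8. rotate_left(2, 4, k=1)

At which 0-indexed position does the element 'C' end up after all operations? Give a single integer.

After 1 (swap(5, 0)): [A, E, F, D, B, C]
After 2 (reverse(0, 5)): [C, B, D, F, E, A]
After 3 (rotate_left(2, 5, k=2)): [C, B, E, A, D, F]
After 4 (rotate_left(0, 3, k=1)): [B, E, A, C, D, F]
After 5 (rotate_left(3, 5, k=2)): [B, E, A, F, C, D]
After 6 (swap(0, 1)): [E, B, A, F, C, D]
After 7 (swap(5, 3)): [E, B, A, D, C, F]
After 8 (rotate_left(2, 4, k=1)): [E, B, D, C, A, F]

Answer: 3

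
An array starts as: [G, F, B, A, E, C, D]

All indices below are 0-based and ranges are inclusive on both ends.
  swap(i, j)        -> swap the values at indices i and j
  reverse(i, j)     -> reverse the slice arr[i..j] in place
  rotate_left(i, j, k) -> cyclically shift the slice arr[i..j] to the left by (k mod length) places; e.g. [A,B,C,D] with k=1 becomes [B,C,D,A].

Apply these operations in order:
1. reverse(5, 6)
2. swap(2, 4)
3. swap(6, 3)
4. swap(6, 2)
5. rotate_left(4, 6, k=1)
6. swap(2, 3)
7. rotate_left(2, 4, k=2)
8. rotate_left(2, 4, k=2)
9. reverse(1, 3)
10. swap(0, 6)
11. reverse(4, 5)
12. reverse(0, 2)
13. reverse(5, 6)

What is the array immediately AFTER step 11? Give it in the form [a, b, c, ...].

Answer: [B, D, A, F, E, C, G]

Derivation:
After 1 (reverse(5, 6)): [G, F, B, A, E, D, C]
After 2 (swap(2, 4)): [G, F, E, A, B, D, C]
After 3 (swap(6, 3)): [G, F, E, C, B, D, A]
After 4 (swap(6, 2)): [G, F, A, C, B, D, E]
After 5 (rotate_left(4, 6, k=1)): [G, F, A, C, D, E, B]
After 6 (swap(2, 3)): [G, F, C, A, D, E, B]
After 7 (rotate_left(2, 4, k=2)): [G, F, D, C, A, E, B]
After 8 (rotate_left(2, 4, k=2)): [G, F, A, D, C, E, B]
After 9 (reverse(1, 3)): [G, D, A, F, C, E, B]
After 10 (swap(0, 6)): [B, D, A, F, C, E, G]
After 11 (reverse(4, 5)): [B, D, A, F, E, C, G]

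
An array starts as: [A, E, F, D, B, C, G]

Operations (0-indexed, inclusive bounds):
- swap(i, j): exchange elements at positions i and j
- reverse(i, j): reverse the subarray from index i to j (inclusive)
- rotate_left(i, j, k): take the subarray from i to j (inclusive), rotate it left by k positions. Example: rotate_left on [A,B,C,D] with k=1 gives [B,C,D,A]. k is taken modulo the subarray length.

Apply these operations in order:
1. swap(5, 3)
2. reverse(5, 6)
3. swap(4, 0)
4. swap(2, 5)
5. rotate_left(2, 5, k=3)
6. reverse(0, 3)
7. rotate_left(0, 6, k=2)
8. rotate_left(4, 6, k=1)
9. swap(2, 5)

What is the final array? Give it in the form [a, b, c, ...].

Answer: [E, B, F, A, G, C, D]

Derivation:
After 1 (swap(5, 3)): [A, E, F, C, B, D, G]
After 2 (reverse(5, 6)): [A, E, F, C, B, G, D]
After 3 (swap(4, 0)): [B, E, F, C, A, G, D]
After 4 (swap(2, 5)): [B, E, G, C, A, F, D]
After 5 (rotate_left(2, 5, k=3)): [B, E, F, G, C, A, D]
After 6 (reverse(0, 3)): [G, F, E, B, C, A, D]
After 7 (rotate_left(0, 6, k=2)): [E, B, C, A, D, G, F]
After 8 (rotate_left(4, 6, k=1)): [E, B, C, A, G, F, D]
After 9 (swap(2, 5)): [E, B, F, A, G, C, D]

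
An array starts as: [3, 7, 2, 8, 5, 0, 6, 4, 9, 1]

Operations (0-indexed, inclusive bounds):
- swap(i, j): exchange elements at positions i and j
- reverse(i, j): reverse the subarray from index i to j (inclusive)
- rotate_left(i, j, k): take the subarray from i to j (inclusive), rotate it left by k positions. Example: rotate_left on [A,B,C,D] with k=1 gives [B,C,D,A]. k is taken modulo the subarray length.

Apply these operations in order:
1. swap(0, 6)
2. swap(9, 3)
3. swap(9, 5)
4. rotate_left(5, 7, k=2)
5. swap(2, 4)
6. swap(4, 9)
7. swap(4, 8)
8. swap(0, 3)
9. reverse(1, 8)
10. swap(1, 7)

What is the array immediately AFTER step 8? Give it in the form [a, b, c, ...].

Answer: [1, 7, 5, 6, 9, 4, 8, 3, 0, 2]

Derivation:
After 1 (swap(0, 6)): [6, 7, 2, 8, 5, 0, 3, 4, 9, 1]
After 2 (swap(9, 3)): [6, 7, 2, 1, 5, 0, 3, 4, 9, 8]
After 3 (swap(9, 5)): [6, 7, 2, 1, 5, 8, 3, 4, 9, 0]
After 4 (rotate_left(5, 7, k=2)): [6, 7, 2, 1, 5, 4, 8, 3, 9, 0]
After 5 (swap(2, 4)): [6, 7, 5, 1, 2, 4, 8, 3, 9, 0]
After 6 (swap(4, 9)): [6, 7, 5, 1, 0, 4, 8, 3, 9, 2]
After 7 (swap(4, 8)): [6, 7, 5, 1, 9, 4, 8, 3, 0, 2]
After 8 (swap(0, 3)): [1, 7, 5, 6, 9, 4, 8, 3, 0, 2]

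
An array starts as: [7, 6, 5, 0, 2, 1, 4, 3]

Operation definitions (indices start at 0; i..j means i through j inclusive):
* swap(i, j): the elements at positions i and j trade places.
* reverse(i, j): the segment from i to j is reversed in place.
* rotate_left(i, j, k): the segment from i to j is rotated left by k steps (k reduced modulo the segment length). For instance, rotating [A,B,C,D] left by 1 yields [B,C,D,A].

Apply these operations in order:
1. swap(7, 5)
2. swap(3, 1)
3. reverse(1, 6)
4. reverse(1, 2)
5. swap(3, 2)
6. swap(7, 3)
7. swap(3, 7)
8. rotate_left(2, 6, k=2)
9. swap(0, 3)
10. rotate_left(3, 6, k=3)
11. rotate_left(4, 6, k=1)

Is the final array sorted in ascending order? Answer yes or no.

After 1 (swap(7, 5)): [7, 6, 5, 0, 2, 3, 4, 1]
After 2 (swap(3, 1)): [7, 0, 5, 6, 2, 3, 4, 1]
After 3 (reverse(1, 6)): [7, 4, 3, 2, 6, 5, 0, 1]
After 4 (reverse(1, 2)): [7, 3, 4, 2, 6, 5, 0, 1]
After 5 (swap(3, 2)): [7, 3, 2, 4, 6, 5, 0, 1]
After 6 (swap(7, 3)): [7, 3, 2, 1, 6, 5, 0, 4]
After 7 (swap(3, 7)): [7, 3, 2, 4, 6, 5, 0, 1]
After 8 (rotate_left(2, 6, k=2)): [7, 3, 6, 5, 0, 2, 4, 1]
After 9 (swap(0, 3)): [5, 3, 6, 7, 0, 2, 4, 1]
After 10 (rotate_left(3, 6, k=3)): [5, 3, 6, 4, 7, 0, 2, 1]
After 11 (rotate_left(4, 6, k=1)): [5, 3, 6, 4, 0, 2, 7, 1]

Answer: no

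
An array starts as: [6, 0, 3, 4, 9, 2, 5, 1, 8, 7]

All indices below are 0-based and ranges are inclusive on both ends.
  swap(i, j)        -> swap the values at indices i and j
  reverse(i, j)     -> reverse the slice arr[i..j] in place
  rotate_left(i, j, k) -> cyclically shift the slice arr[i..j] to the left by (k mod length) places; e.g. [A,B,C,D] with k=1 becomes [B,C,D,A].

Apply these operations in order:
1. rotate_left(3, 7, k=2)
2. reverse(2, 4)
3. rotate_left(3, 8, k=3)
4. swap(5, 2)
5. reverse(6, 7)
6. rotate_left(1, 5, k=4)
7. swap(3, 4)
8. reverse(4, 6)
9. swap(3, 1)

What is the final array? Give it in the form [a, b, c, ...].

After 1 (rotate_left(3, 7, k=2)): [6, 0, 3, 2, 5, 1, 4, 9, 8, 7]
After 2 (reverse(2, 4)): [6, 0, 5, 2, 3, 1, 4, 9, 8, 7]
After 3 (rotate_left(3, 8, k=3)): [6, 0, 5, 4, 9, 8, 2, 3, 1, 7]
After 4 (swap(5, 2)): [6, 0, 8, 4, 9, 5, 2, 3, 1, 7]
After 5 (reverse(6, 7)): [6, 0, 8, 4, 9, 5, 3, 2, 1, 7]
After 6 (rotate_left(1, 5, k=4)): [6, 5, 0, 8, 4, 9, 3, 2, 1, 7]
After 7 (swap(3, 4)): [6, 5, 0, 4, 8, 9, 3, 2, 1, 7]
After 8 (reverse(4, 6)): [6, 5, 0, 4, 3, 9, 8, 2, 1, 7]
After 9 (swap(3, 1)): [6, 4, 0, 5, 3, 9, 8, 2, 1, 7]

Answer: [6, 4, 0, 5, 3, 9, 8, 2, 1, 7]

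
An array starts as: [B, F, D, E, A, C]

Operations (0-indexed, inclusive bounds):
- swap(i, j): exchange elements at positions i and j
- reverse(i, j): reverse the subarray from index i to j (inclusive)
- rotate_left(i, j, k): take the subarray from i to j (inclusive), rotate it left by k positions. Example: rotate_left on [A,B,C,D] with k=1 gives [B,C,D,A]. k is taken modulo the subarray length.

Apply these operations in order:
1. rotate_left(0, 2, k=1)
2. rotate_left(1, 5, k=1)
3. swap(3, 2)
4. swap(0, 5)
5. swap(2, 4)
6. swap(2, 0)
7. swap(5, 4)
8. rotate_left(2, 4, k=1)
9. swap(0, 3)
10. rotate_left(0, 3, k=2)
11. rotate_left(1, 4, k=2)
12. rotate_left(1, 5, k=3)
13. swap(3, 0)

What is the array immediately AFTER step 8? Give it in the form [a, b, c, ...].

Answer: [C, B, E, F, D, A]

Derivation:
After 1 (rotate_left(0, 2, k=1)): [F, D, B, E, A, C]
After 2 (rotate_left(1, 5, k=1)): [F, B, E, A, C, D]
After 3 (swap(3, 2)): [F, B, A, E, C, D]
After 4 (swap(0, 5)): [D, B, A, E, C, F]
After 5 (swap(2, 4)): [D, B, C, E, A, F]
After 6 (swap(2, 0)): [C, B, D, E, A, F]
After 7 (swap(5, 4)): [C, B, D, E, F, A]
After 8 (rotate_left(2, 4, k=1)): [C, B, E, F, D, A]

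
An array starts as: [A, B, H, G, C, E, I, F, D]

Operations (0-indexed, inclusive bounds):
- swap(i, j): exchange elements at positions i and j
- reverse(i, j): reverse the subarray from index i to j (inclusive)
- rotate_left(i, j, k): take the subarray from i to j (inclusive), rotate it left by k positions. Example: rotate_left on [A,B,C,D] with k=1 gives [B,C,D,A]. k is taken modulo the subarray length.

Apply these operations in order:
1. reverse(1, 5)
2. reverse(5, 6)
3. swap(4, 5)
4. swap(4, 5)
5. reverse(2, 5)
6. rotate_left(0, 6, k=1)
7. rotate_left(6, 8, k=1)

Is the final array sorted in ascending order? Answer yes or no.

After 1 (reverse(1, 5)): [A, E, C, G, H, B, I, F, D]
After 2 (reverse(5, 6)): [A, E, C, G, H, I, B, F, D]
After 3 (swap(4, 5)): [A, E, C, G, I, H, B, F, D]
After 4 (swap(4, 5)): [A, E, C, G, H, I, B, F, D]
After 5 (reverse(2, 5)): [A, E, I, H, G, C, B, F, D]
After 6 (rotate_left(0, 6, k=1)): [E, I, H, G, C, B, A, F, D]
After 7 (rotate_left(6, 8, k=1)): [E, I, H, G, C, B, F, D, A]

Answer: no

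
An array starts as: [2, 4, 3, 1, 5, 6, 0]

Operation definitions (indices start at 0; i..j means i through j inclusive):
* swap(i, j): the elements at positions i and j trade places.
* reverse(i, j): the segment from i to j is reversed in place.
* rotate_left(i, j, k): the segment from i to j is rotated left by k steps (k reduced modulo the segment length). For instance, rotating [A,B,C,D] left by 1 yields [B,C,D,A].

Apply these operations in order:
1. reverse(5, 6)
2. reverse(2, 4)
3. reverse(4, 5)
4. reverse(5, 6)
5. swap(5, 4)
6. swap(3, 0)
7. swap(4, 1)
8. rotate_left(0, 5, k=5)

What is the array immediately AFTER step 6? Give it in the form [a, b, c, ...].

Answer: [1, 4, 5, 2, 6, 0, 3]

Derivation:
After 1 (reverse(5, 6)): [2, 4, 3, 1, 5, 0, 6]
After 2 (reverse(2, 4)): [2, 4, 5, 1, 3, 0, 6]
After 3 (reverse(4, 5)): [2, 4, 5, 1, 0, 3, 6]
After 4 (reverse(5, 6)): [2, 4, 5, 1, 0, 6, 3]
After 5 (swap(5, 4)): [2, 4, 5, 1, 6, 0, 3]
After 6 (swap(3, 0)): [1, 4, 5, 2, 6, 0, 3]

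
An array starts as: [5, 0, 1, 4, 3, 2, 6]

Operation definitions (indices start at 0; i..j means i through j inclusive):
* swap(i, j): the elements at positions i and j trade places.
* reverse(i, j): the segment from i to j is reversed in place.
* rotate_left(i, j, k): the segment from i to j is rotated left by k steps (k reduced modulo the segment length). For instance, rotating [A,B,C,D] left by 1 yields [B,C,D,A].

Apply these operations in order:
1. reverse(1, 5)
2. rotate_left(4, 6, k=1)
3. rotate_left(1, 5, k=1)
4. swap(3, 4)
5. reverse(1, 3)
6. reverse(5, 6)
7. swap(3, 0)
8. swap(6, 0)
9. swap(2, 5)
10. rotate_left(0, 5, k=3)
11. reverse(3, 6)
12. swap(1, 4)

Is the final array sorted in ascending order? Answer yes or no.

Answer: no

Derivation:
After 1 (reverse(1, 5)): [5, 2, 3, 4, 1, 0, 6]
After 2 (rotate_left(4, 6, k=1)): [5, 2, 3, 4, 0, 6, 1]
After 3 (rotate_left(1, 5, k=1)): [5, 3, 4, 0, 6, 2, 1]
After 4 (swap(3, 4)): [5, 3, 4, 6, 0, 2, 1]
After 5 (reverse(1, 3)): [5, 6, 4, 3, 0, 2, 1]
After 6 (reverse(5, 6)): [5, 6, 4, 3, 0, 1, 2]
After 7 (swap(3, 0)): [3, 6, 4, 5, 0, 1, 2]
After 8 (swap(6, 0)): [2, 6, 4, 5, 0, 1, 3]
After 9 (swap(2, 5)): [2, 6, 1, 5, 0, 4, 3]
After 10 (rotate_left(0, 5, k=3)): [5, 0, 4, 2, 6, 1, 3]
After 11 (reverse(3, 6)): [5, 0, 4, 3, 1, 6, 2]
After 12 (swap(1, 4)): [5, 1, 4, 3, 0, 6, 2]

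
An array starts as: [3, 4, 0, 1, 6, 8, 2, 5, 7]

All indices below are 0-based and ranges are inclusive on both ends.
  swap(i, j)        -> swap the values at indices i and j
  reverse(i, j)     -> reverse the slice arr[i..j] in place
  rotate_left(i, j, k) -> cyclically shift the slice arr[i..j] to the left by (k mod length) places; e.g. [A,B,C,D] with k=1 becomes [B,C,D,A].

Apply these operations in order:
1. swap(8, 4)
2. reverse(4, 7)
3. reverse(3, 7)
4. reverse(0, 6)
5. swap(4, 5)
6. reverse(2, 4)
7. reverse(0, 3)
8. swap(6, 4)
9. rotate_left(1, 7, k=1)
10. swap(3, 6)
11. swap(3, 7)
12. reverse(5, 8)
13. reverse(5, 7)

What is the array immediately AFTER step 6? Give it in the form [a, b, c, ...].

Answer: [5, 2, 4, 7, 8, 0, 3, 1, 6]

Derivation:
After 1 (swap(8, 4)): [3, 4, 0, 1, 7, 8, 2, 5, 6]
After 2 (reverse(4, 7)): [3, 4, 0, 1, 5, 2, 8, 7, 6]
After 3 (reverse(3, 7)): [3, 4, 0, 7, 8, 2, 5, 1, 6]
After 4 (reverse(0, 6)): [5, 2, 8, 7, 0, 4, 3, 1, 6]
After 5 (swap(4, 5)): [5, 2, 8, 7, 4, 0, 3, 1, 6]
After 6 (reverse(2, 4)): [5, 2, 4, 7, 8, 0, 3, 1, 6]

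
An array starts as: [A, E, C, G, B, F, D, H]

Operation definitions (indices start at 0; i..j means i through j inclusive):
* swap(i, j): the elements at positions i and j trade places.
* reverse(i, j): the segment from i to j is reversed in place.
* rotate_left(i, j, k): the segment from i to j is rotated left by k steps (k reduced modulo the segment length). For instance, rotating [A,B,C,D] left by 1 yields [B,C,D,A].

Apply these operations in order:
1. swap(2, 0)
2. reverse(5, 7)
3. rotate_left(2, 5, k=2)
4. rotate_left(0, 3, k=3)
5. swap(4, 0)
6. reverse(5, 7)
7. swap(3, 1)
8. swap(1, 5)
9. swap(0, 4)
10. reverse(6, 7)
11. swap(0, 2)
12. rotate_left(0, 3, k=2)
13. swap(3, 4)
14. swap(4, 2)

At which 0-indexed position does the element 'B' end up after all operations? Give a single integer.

Answer: 5

Derivation:
After 1 (swap(2, 0)): [C, E, A, G, B, F, D, H]
After 2 (reverse(5, 7)): [C, E, A, G, B, H, D, F]
After 3 (rotate_left(2, 5, k=2)): [C, E, B, H, A, G, D, F]
After 4 (rotate_left(0, 3, k=3)): [H, C, E, B, A, G, D, F]
After 5 (swap(4, 0)): [A, C, E, B, H, G, D, F]
After 6 (reverse(5, 7)): [A, C, E, B, H, F, D, G]
After 7 (swap(3, 1)): [A, B, E, C, H, F, D, G]
After 8 (swap(1, 5)): [A, F, E, C, H, B, D, G]
After 9 (swap(0, 4)): [H, F, E, C, A, B, D, G]
After 10 (reverse(6, 7)): [H, F, E, C, A, B, G, D]
After 11 (swap(0, 2)): [E, F, H, C, A, B, G, D]
After 12 (rotate_left(0, 3, k=2)): [H, C, E, F, A, B, G, D]
After 13 (swap(3, 4)): [H, C, E, A, F, B, G, D]
After 14 (swap(4, 2)): [H, C, F, A, E, B, G, D]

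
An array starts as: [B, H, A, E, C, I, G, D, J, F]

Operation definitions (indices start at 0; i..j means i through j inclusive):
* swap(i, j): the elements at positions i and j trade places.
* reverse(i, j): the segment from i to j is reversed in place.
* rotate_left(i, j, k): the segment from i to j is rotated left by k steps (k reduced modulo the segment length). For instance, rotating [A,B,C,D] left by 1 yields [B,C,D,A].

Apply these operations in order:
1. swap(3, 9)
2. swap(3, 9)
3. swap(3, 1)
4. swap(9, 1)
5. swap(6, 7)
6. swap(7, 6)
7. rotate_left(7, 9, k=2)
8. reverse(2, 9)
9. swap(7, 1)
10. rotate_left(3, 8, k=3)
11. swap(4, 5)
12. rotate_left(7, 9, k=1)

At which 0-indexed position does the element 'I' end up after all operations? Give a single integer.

Answer: 3

Derivation:
After 1 (swap(3, 9)): [B, H, A, F, C, I, G, D, J, E]
After 2 (swap(3, 9)): [B, H, A, E, C, I, G, D, J, F]
After 3 (swap(3, 1)): [B, E, A, H, C, I, G, D, J, F]
After 4 (swap(9, 1)): [B, F, A, H, C, I, G, D, J, E]
After 5 (swap(6, 7)): [B, F, A, H, C, I, D, G, J, E]
After 6 (swap(7, 6)): [B, F, A, H, C, I, G, D, J, E]
After 7 (rotate_left(7, 9, k=2)): [B, F, A, H, C, I, G, E, D, J]
After 8 (reverse(2, 9)): [B, F, J, D, E, G, I, C, H, A]
After 9 (swap(7, 1)): [B, C, J, D, E, G, I, F, H, A]
After 10 (rotate_left(3, 8, k=3)): [B, C, J, I, F, H, D, E, G, A]
After 11 (swap(4, 5)): [B, C, J, I, H, F, D, E, G, A]
After 12 (rotate_left(7, 9, k=1)): [B, C, J, I, H, F, D, G, A, E]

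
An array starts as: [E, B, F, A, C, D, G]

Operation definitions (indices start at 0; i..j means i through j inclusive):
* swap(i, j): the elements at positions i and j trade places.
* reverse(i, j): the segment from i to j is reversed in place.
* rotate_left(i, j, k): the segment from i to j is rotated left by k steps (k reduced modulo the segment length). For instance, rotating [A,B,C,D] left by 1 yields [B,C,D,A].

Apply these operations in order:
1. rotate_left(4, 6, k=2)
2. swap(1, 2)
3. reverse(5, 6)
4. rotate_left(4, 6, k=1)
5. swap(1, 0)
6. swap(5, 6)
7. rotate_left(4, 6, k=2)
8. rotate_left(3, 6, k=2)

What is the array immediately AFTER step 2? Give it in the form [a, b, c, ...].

Answer: [E, F, B, A, G, C, D]

Derivation:
After 1 (rotate_left(4, 6, k=2)): [E, B, F, A, G, C, D]
After 2 (swap(1, 2)): [E, F, B, A, G, C, D]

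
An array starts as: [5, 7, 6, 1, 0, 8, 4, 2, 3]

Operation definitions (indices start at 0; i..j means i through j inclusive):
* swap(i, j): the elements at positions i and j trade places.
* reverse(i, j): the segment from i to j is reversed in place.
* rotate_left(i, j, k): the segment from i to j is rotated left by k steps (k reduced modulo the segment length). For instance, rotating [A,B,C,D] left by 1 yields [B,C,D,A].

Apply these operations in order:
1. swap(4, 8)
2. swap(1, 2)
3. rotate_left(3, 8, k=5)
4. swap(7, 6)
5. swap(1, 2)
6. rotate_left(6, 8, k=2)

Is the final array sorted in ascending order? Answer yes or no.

After 1 (swap(4, 8)): [5, 7, 6, 1, 3, 8, 4, 2, 0]
After 2 (swap(1, 2)): [5, 6, 7, 1, 3, 8, 4, 2, 0]
After 3 (rotate_left(3, 8, k=5)): [5, 6, 7, 0, 1, 3, 8, 4, 2]
After 4 (swap(7, 6)): [5, 6, 7, 0, 1, 3, 4, 8, 2]
After 5 (swap(1, 2)): [5, 7, 6, 0, 1, 3, 4, 8, 2]
After 6 (rotate_left(6, 8, k=2)): [5, 7, 6, 0, 1, 3, 2, 4, 8]

Answer: no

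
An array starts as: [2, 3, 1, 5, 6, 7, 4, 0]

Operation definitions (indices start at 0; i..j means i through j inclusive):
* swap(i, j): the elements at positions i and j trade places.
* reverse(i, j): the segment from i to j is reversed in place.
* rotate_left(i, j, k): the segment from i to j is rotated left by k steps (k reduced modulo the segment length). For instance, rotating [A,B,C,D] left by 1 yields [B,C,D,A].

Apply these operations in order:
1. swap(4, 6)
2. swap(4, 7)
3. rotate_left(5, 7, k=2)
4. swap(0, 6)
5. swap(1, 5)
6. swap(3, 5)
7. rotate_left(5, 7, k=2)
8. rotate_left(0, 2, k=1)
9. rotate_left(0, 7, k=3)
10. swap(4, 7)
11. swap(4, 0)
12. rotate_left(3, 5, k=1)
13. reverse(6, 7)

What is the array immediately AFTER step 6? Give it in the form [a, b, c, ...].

Answer: [7, 4, 1, 3, 0, 5, 2, 6]

Derivation:
After 1 (swap(4, 6)): [2, 3, 1, 5, 4, 7, 6, 0]
After 2 (swap(4, 7)): [2, 3, 1, 5, 0, 7, 6, 4]
After 3 (rotate_left(5, 7, k=2)): [2, 3, 1, 5, 0, 4, 7, 6]
After 4 (swap(0, 6)): [7, 3, 1, 5, 0, 4, 2, 6]
After 5 (swap(1, 5)): [7, 4, 1, 5, 0, 3, 2, 6]
After 6 (swap(3, 5)): [7, 4, 1, 3, 0, 5, 2, 6]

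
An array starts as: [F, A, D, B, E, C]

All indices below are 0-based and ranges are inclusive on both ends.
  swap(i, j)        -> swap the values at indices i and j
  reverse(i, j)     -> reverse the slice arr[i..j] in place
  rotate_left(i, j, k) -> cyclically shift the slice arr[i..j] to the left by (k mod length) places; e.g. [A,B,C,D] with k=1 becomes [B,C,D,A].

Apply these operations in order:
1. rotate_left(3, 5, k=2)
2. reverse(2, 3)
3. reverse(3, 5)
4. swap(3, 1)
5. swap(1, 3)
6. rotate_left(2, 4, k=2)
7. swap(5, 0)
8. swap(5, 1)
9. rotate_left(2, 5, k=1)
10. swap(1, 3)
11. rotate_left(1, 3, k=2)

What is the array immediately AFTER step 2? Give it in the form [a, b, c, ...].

Answer: [F, A, C, D, B, E]

Derivation:
After 1 (rotate_left(3, 5, k=2)): [F, A, D, C, B, E]
After 2 (reverse(2, 3)): [F, A, C, D, B, E]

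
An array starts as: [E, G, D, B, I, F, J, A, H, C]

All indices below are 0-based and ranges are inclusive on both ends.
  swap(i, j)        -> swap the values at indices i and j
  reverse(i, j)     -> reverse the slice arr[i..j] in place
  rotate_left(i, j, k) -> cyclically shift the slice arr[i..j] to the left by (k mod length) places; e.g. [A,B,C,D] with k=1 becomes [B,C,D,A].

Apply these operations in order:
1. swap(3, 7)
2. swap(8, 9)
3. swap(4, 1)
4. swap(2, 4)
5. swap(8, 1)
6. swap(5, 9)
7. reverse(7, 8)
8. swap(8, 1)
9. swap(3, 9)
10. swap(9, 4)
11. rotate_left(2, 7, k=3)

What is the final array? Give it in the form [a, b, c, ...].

After 1 (swap(3, 7)): [E, G, D, A, I, F, J, B, H, C]
After 2 (swap(8, 9)): [E, G, D, A, I, F, J, B, C, H]
After 3 (swap(4, 1)): [E, I, D, A, G, F, J, B, C, H]
After 4 (swap(2, 4)): [E, I, G, A, D, F, J, B, C, H]
After 5 (swap(8, 1)): [E, C, G, A, D, F, J, B, I, H]
After 6 (swap(5, 9)): [E, C, G, A, D, H, J, B, I, F]
After 7 (reverse(7, 8)): [E, C, G, A, D, H, J, I, B, F]
After 8 (swap(8, 1)): [E, B, G, A, D, H, J, I, C, F]
After 9 (swap(3, 9)): [E, B, G, F, D, H, J, I, C, A]
After 10 (swap(9, 4)): [E, B, G, F, A, H, J, I, C, D]
After 11 (rotate_left(2, 7, k=3)): [E, B, H, J, I, G, F, A, C, D]

Answer: [E, B, H, J, I, G, F, A, C, D]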